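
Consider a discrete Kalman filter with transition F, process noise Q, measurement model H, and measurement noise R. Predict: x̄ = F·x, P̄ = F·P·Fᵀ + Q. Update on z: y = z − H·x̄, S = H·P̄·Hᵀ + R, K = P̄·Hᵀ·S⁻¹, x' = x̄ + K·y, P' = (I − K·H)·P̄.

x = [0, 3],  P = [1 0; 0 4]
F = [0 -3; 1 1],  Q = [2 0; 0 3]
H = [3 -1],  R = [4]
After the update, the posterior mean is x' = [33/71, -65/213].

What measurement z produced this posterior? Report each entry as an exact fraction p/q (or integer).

z = [2]

x̄ = F·x = [-9, 3]
P̄ = F·P·Fᵀ + Q = [38 -12; -12 8]
S = H·P̄·Hᵀ + R = [426]
K = P̄·Hᵀ·S⁻¹ = [21/71; -22/213]
x' − x̄ = [672/71, -704/213] = K·y
y = (KᵀK)⁻¹·Kᵀ·(x' − x̄) = [32]
z = y + H·x̄ = [32] + [-30] = [2]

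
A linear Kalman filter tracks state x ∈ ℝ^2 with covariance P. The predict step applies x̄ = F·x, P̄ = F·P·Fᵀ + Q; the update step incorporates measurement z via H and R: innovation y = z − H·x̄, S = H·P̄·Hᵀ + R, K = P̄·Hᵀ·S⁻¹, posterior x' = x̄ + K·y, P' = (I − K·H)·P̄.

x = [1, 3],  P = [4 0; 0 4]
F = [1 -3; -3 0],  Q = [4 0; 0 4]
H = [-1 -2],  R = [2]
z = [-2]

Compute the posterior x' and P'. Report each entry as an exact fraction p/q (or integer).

x̄ = F·x = [-8, -3]
P̄ = F·P·Fᵀ + Q = [44 -12; -12 40]
y = z − H·x̄ = [-16]
S = H·P̄·Hᵀ + R = [158]
K = P̄·Hᵀ·S⁻¹ = [-10/79; -34/79]
x' = x̄ + K·y = [-472/79, 307/79]
P' = (I − K·H)·P̄ = [3276/79 -1628/79; -1628/79 848/79]

x' = [-472/79, 307/79]
P' = [3276/79 -1628/79; -1628/79 848/79]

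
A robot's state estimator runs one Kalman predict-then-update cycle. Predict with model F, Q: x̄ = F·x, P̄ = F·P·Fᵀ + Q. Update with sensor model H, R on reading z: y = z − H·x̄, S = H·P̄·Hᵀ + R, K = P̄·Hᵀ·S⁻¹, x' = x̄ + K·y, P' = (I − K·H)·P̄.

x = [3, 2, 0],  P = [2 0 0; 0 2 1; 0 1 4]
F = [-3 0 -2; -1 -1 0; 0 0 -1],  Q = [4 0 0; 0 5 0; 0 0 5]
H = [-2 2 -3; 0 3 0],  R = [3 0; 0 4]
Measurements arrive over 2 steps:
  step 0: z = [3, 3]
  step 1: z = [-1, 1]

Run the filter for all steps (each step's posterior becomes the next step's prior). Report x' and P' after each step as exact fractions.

step 0: x' = [-66351/24811, 17823/24811, 30934/24811], P' = [186962/24811 9008/24811 -111568/24811; 9008/24811 10508/24811 1004/24811; -111568/24811 1004/24811 78524/24811]
step 1: x' = [220246144/73946127, 29445475/73946127, -132855625/98594836], P' = [742291502/73946127 40394432/73946127 -150277307/24648709; 40394432/73946127 31733756/73946127 -2016998/24648709; -150277307/24648709 -2016998/24648709 411728137/98594836]

step 0: x̄ = F·x = [-9, -5, 0]
step 0: P̄ = F·P·Fᵀ + Q = [38 8 8; 8 9 1; 8 1 9]
step 0: y = z − H·x̄ = [-5, 18]
step 0: S = H·P̄·Hᵀ + R = [292 -3; -3 85]
step 0: K = P̄·Hᵀ·S⁻¹ = [-7068/24811 6756/24811; -4/24811 7881/24811; -3476/24811 753/24811]
step 0: x' = x̄ + K·y = [-66351/24811, 17823/24811, 30934/24811]
step 0: P' = (I − K·H)·P̄ = [186962/24811 9008/24811 -111568/24811; 9008/24811 10508/24811 1004/24811; -111568/24811 1004/24811 78524/24811]
step 1: x̄ = F·x = [137185/24811, 48528/24811, -30934/24811]
step 1: P̄ = F·P·Fᵀ + Q = [757182/24811 366782/24811 -177656/24811; 366782/24811 339541/24811 -110564/24811; -177656/24811 -110564/24811 202579/24811]
step 1: y = z − H·x̄ = [59701/24811, -120773/24811]
step 1: S = H·P̄·Hᵀ + R = [2545176/24811 831630/24811; 831630/24811 3155113/24811]
step 1: K = P̄·Hᵀ·S⁻¹ = [-17099459/73946127 10098608/24648709; 277210/73946127 7933439/24648709; -16367313/98594836 -3025497/49297418]
step 1: x' = x̄ + K·y = [220246144/73946127, 29445475/73946127, -132855625/98594836]
step 1: P' = (I − K·H)·P̄ = [742291502/73946127 40394432/73946127 -150277307/24648709; 40394432/73946127 31733756/73946127 -2016998/24648709; -150277307/24648709 -2016998/24648709 411728137/98594836]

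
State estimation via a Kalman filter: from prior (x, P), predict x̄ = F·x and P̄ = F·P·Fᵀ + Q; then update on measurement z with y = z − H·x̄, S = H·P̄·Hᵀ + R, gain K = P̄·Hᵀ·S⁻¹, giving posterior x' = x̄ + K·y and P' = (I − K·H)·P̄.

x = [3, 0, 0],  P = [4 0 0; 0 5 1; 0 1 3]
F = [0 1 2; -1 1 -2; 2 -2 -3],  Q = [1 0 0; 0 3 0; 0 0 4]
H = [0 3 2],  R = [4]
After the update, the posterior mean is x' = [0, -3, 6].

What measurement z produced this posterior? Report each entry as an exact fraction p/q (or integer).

z = [3]

x̄ = F·x = [0, -3, 6]
P̄ = F·P·Fᵀ + Q = [22 -7 -35; -7 20 1; -35 1 79]
S = H·P̄·Hᵀ + R = [512]
K = P̄·Hᵀ·S⁻¹ = [-91/512; 31/256; 161/512]
x' − x̄ = [0, 0, 0] = K·y
y = (KᵀK)⁻¹·Kᵀ·(x' − x̄) = [0]
z = y + H·x̄ = [0] + [3] = [3]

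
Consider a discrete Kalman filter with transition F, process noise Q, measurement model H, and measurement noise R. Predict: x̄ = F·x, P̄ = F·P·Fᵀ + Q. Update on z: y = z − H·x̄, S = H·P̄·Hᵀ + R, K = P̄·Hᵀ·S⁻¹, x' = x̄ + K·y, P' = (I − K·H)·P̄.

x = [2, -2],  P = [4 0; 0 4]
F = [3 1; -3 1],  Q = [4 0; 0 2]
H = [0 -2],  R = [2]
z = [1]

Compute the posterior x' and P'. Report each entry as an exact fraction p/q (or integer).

x̄ = F·x = [4, -8]
P̄ = F·P·Fᵀ + Q = [44 -32; -32 42]
y = z − H·x̄ = [-15]
S = H·P̄·Hᵀ + R = [170]
K = P̄·Hᵀ·S⁻¹ = [32/85; -42/85]
x' = x̄ + K·y = [-28/17, -10/17]
P' = (I − K·H)·P̄ = [1692/85 -32/85; -32/85 42/85]

x' = [-28/17, -10/17]
P' = [1692/85 -32/85; -32/85 42/85]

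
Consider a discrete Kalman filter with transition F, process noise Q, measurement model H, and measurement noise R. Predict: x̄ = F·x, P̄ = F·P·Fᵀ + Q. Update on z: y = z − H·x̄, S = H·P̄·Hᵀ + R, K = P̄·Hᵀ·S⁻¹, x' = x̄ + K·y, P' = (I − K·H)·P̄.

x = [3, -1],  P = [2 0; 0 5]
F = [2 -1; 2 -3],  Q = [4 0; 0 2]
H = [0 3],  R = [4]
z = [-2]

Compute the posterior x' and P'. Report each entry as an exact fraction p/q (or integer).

x' = [1492/499, -294/499]
P' = [3722/499 92/499; 92/499 220/499]

x̄ = F·x = [7, 9]
P̄ = F·P·Fᵀ + Q = [17 23; 23 55]
y = z − H·x̄ = [-29]
S = H·P̄·Hᵀ + R = [499]
K = P̄·Hᵀ·S⁻¹ = [69/499; 165/499]
x' = x̄ + K·y = [1492/499, -294/499]
P' = (I − K·H)·P̄ = [3722/499 92/499; 92/499 220/499]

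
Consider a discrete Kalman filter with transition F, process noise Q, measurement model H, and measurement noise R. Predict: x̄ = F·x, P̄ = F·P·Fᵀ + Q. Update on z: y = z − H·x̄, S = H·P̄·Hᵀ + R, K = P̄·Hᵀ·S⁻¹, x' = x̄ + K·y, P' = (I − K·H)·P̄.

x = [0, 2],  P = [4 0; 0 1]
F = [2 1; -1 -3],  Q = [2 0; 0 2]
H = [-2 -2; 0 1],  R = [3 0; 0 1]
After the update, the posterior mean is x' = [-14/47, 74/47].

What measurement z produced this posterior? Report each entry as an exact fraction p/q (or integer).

x̄ = F·x = [2, -6]
P̄ = F·P·Fᵀ + Q = [19 -11; -11 15]
S = H·P̄·Hᵀ + R = [51 -8; -8 16]
K = P̄·Hᵀ·S⁻¹ = [-43/94 -689/752; -1/94 701/752]
x' − x̄ = [-108/47, 356/47] = K·y
y = (KᵀK)⁻¹·Kᵀ·(x' − x̄) = [-11, 8]
z = y + H·x̄ = [-11, 8] + [8, -6] = [-3, 2]

z = [-3, 2]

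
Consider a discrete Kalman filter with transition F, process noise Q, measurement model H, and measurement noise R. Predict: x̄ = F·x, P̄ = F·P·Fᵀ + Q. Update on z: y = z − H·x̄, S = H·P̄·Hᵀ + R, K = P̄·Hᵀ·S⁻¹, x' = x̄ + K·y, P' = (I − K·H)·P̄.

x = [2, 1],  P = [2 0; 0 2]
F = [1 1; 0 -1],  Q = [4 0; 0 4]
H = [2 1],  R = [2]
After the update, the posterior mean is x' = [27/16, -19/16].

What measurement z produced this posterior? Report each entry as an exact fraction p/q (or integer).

z = [2]

x̄ = F·x = [3, -1]
P̄ = F·P·Fᵀ + Q = [8 -2; -2 6]
S = H·P̄·Hᵀ + R = [32]
K = P̄·Hᵀ·S⁻¹ = [7/16; 1/16]
x' − x̄ = [-21/16, -3/16] = K·y
y = (KᵀK)⁻¹·Kᵀ·(x' − x̄) = [-3]
z = y + H·x̄ = [-3] + [5] = [2]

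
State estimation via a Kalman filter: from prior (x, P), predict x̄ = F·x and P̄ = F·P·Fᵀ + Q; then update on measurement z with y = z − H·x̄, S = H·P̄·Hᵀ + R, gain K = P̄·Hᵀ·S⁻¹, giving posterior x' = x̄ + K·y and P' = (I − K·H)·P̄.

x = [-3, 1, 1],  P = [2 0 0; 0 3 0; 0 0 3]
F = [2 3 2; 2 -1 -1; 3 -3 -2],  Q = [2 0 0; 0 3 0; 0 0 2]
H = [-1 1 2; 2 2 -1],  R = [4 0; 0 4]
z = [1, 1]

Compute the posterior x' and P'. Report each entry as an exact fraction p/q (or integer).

x̄ = F·x = [-1, -8, -14]
P̄ = F·P·Fᵀ + Q = [49 -7 -27; -7 17 27; -27 27 59]
y = z − H·x̄ = [36, 5]
S = H·P̄·Hᵀ + R = [536 -236; -236 271]
K = P̄·Hᵀ·S⁻¹ = [-1807/44780 4192/11195; 9743/44780 1832/11195; 4086/11195 1121/11195]
x' = x̄ + K·y = [-6498/11195, 7287/11195, -4029/11195]
P' = (I − K·H)·P̄ = [67101/22390 -27569/22390 22764/11195; -27569/22390 26301/22390 -8596/11195; 22764/11195 -8596/11195 23852/11195]

x' = [-6498/11195, 7287/11195, -4029/11195]
P' = [67101/22390 -27569/22390 22764/11195; -27569/22390 26301/22390 -8596/11195; 22764/11195 -8596/11195 23852/11195]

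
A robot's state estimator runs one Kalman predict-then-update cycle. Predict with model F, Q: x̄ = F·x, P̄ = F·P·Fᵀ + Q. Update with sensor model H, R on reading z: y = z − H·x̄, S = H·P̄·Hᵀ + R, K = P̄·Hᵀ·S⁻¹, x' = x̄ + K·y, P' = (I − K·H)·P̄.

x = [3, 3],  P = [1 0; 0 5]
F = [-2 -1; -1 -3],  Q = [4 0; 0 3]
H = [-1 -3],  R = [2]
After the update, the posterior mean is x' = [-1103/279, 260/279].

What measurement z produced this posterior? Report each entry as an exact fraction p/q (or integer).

x̄ = F·x = [-9, -12]
P̄ = F·P·Fᵀ + Q = [13 17; 17 49]
S = H·P̄·Hᵀ + R = [558]
K = P̄·Hᵀ·S⁻¹ = [-32/279; -82/279]
x' − x̄ = [1408/279, 3608/279] = K·y
y = (KᵀK)⁻¹·Kᵀ·(x' − x̄) = [-44]
z = y + H·x̄ = [-44] + [45] = [1]

z = [1]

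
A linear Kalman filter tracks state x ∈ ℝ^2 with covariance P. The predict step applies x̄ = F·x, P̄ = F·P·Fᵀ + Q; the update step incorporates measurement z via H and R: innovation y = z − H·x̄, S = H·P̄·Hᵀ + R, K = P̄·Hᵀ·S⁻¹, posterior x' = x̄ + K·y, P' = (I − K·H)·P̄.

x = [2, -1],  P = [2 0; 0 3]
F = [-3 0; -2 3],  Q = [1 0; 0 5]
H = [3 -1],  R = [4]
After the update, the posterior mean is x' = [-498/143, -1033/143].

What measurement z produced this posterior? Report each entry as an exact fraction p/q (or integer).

x̄ = F·x = [-6, -7]
P̄ = F·P·Fᵀ + Q = [19 12; 12 40]
S = H·P̄·Hᵀ + R = [143]
K = P̄·Hᵀ·S⁻¹ = [45/143; -4/143]
x' − x̄ = [360/143, -32/143] = K·y
y = (KᵀK)⁻¹·Kᵀ·(x' − x̄) = [8]
z = y + H·x̄ = [8] + [-11] = [-3]

z = [-3]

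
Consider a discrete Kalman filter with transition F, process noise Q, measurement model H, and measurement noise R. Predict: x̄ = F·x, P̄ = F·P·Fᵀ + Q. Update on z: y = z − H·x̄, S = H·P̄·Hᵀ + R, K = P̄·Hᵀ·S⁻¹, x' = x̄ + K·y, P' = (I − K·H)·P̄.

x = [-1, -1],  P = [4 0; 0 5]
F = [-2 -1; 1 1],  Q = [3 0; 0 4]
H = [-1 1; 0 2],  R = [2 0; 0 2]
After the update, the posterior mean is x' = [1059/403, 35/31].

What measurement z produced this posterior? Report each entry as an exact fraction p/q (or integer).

z = [-2, 3]

x̄ = F·x = [3, -2]
P̄ = F·P·Fᵀ + Q = [24 -13; -13 13]
S = H·P̄·Hᵀ + R = [65 52; 52 54]
K = P̄·Hᵀ·S⁻¹ = [-323/403 9/31; 2/31 13/31]
x' − x̄ = [-150/403, 97/31] = K·y
y = (KᵀK)⁻¹·Kᵀ·(x' − x̄) = [3, 7]
z = y + H·x̄ = [3, 7] + [-5, -4] = [-2, 3]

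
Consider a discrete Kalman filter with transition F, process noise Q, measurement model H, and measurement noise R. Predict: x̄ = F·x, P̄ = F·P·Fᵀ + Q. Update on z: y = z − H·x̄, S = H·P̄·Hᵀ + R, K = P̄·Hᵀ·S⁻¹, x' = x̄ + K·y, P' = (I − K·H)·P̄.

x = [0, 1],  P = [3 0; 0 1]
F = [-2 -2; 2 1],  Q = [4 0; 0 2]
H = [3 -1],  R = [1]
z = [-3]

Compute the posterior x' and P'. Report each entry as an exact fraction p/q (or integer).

x' = [-33/35, 13/70]
P' = [31/70 149/140; 149/140 951/280]

x̄ = F·x = [-2, 1]
P̄ = F·P·Fᵀ + Q = [20 -14; -14 15]
y = z − H·x̄ = [4]
S = H·P̄·Hᵀ + R = [280]
K = P̄·Hᵀ·S⁻¹ = [37/140; -57/280]
x' = x̄ + K·y = [-33/35, 13/70]
P' = (I − K·H)·P̄ = [31/70 149/140; 149/140 951/280]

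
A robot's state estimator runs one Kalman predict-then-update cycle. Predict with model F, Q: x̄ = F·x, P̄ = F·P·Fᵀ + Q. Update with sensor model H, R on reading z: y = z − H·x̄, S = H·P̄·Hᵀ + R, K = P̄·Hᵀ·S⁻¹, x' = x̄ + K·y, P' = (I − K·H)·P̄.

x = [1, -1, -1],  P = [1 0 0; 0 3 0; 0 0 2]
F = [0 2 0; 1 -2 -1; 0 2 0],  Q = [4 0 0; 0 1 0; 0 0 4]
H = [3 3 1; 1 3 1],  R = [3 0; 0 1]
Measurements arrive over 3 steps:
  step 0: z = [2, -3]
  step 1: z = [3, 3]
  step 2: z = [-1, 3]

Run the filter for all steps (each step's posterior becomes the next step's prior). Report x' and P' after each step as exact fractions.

step 0: x̄ = F·x = [-2, 4, -2]
step 0: P̄ = F·P·Fᵀ + Q = [16 -12 12; -12 16 -12; 12 -12 16]
step 0: y = z − H·x̄ = [-2, -11]
step 0: S = H·P̄·Hᵀ + R = [91 40; 40 57]
step 0: K = P̄·Hᵀ·S⁻¹ = [8/17 -8/17; -960/3587 2184/3587; 1232/3587 -1368/3587]
step 0: x' = x̄ + K·y = [38/17, -7756/3587, 5410/3587]
step 0: P' = (I − K·H)·P̄ = [16/17 -12/17 12/17; -12/17 4976/3587 -10212/3587; 12/17 -10212/3587 26736/3587]
step 1: x̄ = F·x = [-15512/3587, 18120/3587, -15512/3587]
step 1: P̄ = F·P·Fᵀ + Q = [34252/3587 -4544/3587 19904/3587; -4544/3587 17819/3587 -4544/3587; 19904/3587 -4544/3587 34252/3587]
step 1: y = z − H·x̄ = [18449/3587, -12575/3587]
step 1: S = H·P̄·Hᵀ + R = [524020/3587 295203/3587; 295203/3587 217742/3587]
step 1: K = P̄·Hᵀ·S⁻¹ = [3283292/7515013 -160668/395527; -1509815/7515013 188329/395527; 81124/395527 -36372/395527]
step 1: x' = x̄ + K·y = [-258416/395527, 929100/395527, -1165704/395527]
step 1: P' = (I − K·H)·P̄ = [6451284/7515013 -4053848/7515013 139872/395527; -4053848/7515013 7921489/7515013 -849072/395527; 139872/395527 -849072/395527 2370972/395527]
step 2: x̄ = F·x = [1858200/395527, -950912/395527, 1858200/395527]
step 2: P̄ = F·P·Fᵀ + Q = [61746008/7515013 -7528916/7515013 31685956/7515013; -7528916/7515013 37071505/7515013 -7528916/7515013; 31685956/7515013 -7528916/7515013 61746008/7515013]
step 2: y = z − H·x̄ = [-4975591/395527, 322917/395527]
step 2: S = H·P̄·Hᵀ + R = [983070416/7515013 571850913/7515013; 571850913/7515013 437675494/7515013]
step 2: K = P̄·Hᵀ·S⁻¹ = [1185460160/2747895799 -1104085584/2747895799; -518756449/2747895799 1281497141/2747895799; 2425896848/13739478995 -945620616/13739478995]
step 2: x' = x̄ + K·y = [-2904360344/2747895799, 965623184/2747895799, 6651921296/2747895799]
step 2: P' = (I − K·H)·P̄ = [2330233032/2747895799 -1418883244/2747895799 822331116/2747895799; -1418883244/2747895799 2756438407/2747895799 -5568934836/2747895799; 822331116/2747895799 -5568934836/2747895799 78476746344/13739478995]

step 0: x' = [38/17, -7756/3587, 5410/3587], P' = [16/17 -12/17 12/17; -12/17 4976/3587 -10212/3587; 12/17 -10212/3587 26736/3587]
step 1: x' = [-258416/395527, 929100/395527, -1165704/395527], P' = [6451284/7515013 -4053848/7515013 139872/395527; -4053848/7515013 7921489/7515013 -849072/395527; 139872/395527 -849072/395527 2370972/395527]
step 2: x' = [-2904360344/2747895799, 965623184/2747895799, 6651921296/2747895799], P' = [2330233032/2747895799 -1418883244/2747895799 822331116/2747895799; -1418883244/2747895799 2756438407/2747895799 -5568934836/2747895799; 822331116/2747895799 -5568934836/2747895799 78476746344/13739478995]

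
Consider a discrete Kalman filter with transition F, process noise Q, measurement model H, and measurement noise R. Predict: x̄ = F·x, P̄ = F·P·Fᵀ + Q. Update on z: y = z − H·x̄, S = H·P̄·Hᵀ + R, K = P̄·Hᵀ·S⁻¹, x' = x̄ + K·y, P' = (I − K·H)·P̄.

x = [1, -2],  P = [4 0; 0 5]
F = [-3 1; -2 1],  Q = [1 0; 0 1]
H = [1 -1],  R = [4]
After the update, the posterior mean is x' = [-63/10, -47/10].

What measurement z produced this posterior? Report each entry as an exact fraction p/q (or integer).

z = [-2]

x̄ = F·x = [-5, -4]
P̄ = F·P·Fᵀ + Q = [42 29; 29 22]
S = H·P̄·Hᵀ + R = [10]
K = P̄·Hᵀ·S⁻¹ = [13/10; 7/10]
x' − x̄ = [-13/10, -7/10] = K·y
y = (KᵀK)⁻¹·Kᵀ·(x' − x̄) = [-1]
z = y + H·x̄ = [-1] + [-1] = [-2]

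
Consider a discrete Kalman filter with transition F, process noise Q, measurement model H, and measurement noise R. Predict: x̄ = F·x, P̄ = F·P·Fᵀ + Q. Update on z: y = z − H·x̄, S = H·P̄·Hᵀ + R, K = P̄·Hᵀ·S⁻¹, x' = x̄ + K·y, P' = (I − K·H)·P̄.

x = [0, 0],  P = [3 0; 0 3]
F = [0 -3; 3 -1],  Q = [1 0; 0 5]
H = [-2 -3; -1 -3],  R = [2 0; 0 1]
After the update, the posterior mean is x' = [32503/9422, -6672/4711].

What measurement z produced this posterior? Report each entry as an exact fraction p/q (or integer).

x̄ = F·x = [0, 0]
P̄ = F·P·Fᵀ + Q = [28 9; 9 35]
S = H·P̄·Hᵀ + R = [537 452; 452 398]
K = P̄·Hᵀ·S⁻¹ = [-4087/4711 7981/9422; 1287/4711 -2811/4711]
x' − x̄ = [32503/9422, -6672/4711] = K·y
y = (KᵀK)⁻¹·Kᵀ·(x' − x̄) = [-3, 1]
z = y + H·x̄ = [-3, 1] + [0, 0] = [-3, 1]

z = [-3, 1]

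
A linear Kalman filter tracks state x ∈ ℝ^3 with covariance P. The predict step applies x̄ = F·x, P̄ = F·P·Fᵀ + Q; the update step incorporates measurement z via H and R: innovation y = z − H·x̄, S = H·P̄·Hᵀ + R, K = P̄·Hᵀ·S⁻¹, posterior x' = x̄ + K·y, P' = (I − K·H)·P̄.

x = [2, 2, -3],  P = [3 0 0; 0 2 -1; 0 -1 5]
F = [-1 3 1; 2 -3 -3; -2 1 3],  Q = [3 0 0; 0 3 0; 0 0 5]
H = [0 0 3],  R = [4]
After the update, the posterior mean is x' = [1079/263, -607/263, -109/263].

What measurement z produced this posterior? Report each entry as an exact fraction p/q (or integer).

x̄ = F·x = [1, 7, -11]
P̄ = F·P·Fᵀ + Q = [23 -27 17; -27 60 -51; 17 -51 58]
S = H·P̄·Hᵀ + R = [526]
K = P̄·Hᵀ·S⁻¹ = [51/526; -153/526; 87/263]
x' − x̄ = [816/263, -2448/263, 2784/263] = K·y
y = (KᵀK)⁻¹·Kᵀ·(x' − x̄) = [32]
z = y + H·x̄ = [32] + [-33] = [-1]

z = [-1]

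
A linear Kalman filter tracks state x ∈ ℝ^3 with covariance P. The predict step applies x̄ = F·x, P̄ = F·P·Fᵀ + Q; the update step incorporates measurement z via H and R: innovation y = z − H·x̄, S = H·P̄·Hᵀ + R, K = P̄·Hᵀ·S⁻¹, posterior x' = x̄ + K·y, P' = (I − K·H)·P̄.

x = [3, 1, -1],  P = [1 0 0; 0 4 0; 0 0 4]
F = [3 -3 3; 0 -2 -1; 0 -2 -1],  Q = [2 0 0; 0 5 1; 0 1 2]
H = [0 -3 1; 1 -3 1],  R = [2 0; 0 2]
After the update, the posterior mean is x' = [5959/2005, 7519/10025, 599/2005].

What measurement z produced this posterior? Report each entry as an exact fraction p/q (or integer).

z = [-2, 1]

x̄ = F·x = [3, -1, -1]
P̄ = F·P·Fᵀ + Q = [83 12 12; 12 25 21; 12 21 22]
S = H·P̄·Hᵀ + R = [123 97; 97 158]
K = P̄·Hᵀ·S⁻¹ = [-1903/2005 1917/2005; -4458/10025 72/10025; -733/2005 82/2005]
x' − x̄ = [-56/2005, 17544/10025, 2604/2005] = K·y
y = (KᵀK)⁻¹·Kᵀ·(x' − x̄) = [-4, -4]
z = y + H·x̄ = [-4, -4] + [2, 5] = [-2, 1]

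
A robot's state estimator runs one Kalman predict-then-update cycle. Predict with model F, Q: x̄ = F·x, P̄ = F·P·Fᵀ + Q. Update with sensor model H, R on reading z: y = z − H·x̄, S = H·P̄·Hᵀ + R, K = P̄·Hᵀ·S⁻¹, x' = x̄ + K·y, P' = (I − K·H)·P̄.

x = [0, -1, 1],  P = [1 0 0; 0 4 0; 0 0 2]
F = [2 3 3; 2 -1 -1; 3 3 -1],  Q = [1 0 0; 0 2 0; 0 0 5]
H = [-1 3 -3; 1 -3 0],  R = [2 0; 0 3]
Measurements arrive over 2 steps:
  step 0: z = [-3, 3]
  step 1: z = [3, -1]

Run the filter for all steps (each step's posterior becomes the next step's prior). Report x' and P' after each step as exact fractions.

step 0: x̄ = F·x = [0, 0, -4]
step 0: P̄ = F·P·Fᵀ + Q = [59 -14 36; -14 12 -4; 36 -4 52]
step 0: y = z − H·x̄ = [-15, 3]
step 0: S = H·P̄·Hᵀ + R = [1009 -395; -395 254]
step 0: K = P̄·Hᵀ·S⁻¹ = [-13191/100261 19354/100261; -4002/100261 -25960/100261; -32856/100261 -32148/100261]
step 0: x' = x̄ + K·y = [36561/14323, -2550/14323, -664/14323]
step 0: P' = (I − K·H)·P̄ = [1203726/100261 381888/100261 -10560/100261; 381888/100261 153256/100261 28628/100261; -10560/100261 28628/100261 54052/100261]
step 1: x̄ = F·x = [63480/14323, 76336/14323, 102697/14323]
step 1: P̄ = F·P·Fᵀ + Q = [11752177/100261 5506524/100261 14265672/100261; 5506524/100261 3794678/100261 7957848/100261; 14265672/100261 7957848/100261 19533771/100261]
step 1: y = z − H·x̄ = [185532/14323, 151205/14323]
step 1: S = H·P̄·Hᵀ + R = [18746052/14323 2279783/14323; 2279783/14323 13165918/100261]
step 1: K = P̄·Hᵀ·S⁻¹ = [-4235091303/14691552731 -186451939/14691552731; -1427655582/14691552731 -4828112526/14691552731; -4904365446/14691552731 -4776600867/14691552731]
step 1: x' = x̄ + K·y = [8286137143/14691552731, 8837800694/14691552731, -8614415500/14691552731]
step 1: P' = (I − K·H)·P̄ = [106820407779/14691552731 35793254532/14691552731 3009846141/14691552731; 35793254532/14691552731 16759197370/14691552731 5779882914/14691552731; 3009846141/14691552731 5779882914/14691552731 8046177831/14691552731]

step 0: x' = [36561/14323, -2550/14323, -664/14323], P' = [1203726/100261 381888/100261 -10560/100261; 381888/100261 153256/100261 28628/100261; -10560/100261 28628/100261 54052/100261]
step 1: x' = [8286137143/14691552731, 8837800694/14691552731, -8614415500/14691552731], P' = [106820407779/14691552731 35793254532/14691552731 3009846141/14691552731; 35793254532/14691552731 16759197370/14691552731 5779882914/14691552731; 3009846141/14691552731 5779882914/14691552731 8046177831/14691552731]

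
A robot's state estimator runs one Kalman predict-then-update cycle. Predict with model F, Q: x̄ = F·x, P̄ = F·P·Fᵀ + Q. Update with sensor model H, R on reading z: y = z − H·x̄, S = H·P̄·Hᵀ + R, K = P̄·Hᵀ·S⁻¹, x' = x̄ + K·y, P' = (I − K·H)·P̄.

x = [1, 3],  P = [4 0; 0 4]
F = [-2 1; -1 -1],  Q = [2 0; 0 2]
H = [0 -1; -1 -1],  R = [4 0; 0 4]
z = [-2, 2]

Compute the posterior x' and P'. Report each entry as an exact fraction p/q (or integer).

x' = [-20/21, -8/21]
P' = [496/105 -188/105; -188/105 244/105]

x̄ = F·x = [1, -4]
P̄ = F·P·Fᵀ + Q = [22 4; 4 10]
y = z − H·x̄ = [-6, -1]
S = H·P̄·Hᵀ + R = [14 14; 14 44]
K = P̄·Hᵀ·S⁻¹ = [47/105 -11/15; -61/105 -2/15]
x' = x̄ + K·y = [-20/21, -8/21]
P' = (I − K·H)·P̄ = [496/105 -188/105; -188/105 244/105]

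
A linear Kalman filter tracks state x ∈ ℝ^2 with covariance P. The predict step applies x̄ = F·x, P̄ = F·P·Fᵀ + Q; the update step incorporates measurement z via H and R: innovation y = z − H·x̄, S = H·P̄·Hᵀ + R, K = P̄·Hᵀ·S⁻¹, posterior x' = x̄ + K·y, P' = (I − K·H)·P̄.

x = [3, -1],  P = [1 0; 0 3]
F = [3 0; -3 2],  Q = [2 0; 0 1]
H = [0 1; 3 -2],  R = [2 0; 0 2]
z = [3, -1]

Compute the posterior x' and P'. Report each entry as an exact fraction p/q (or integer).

x̄ = F·x = [9, -11]
P̄ = F·P·Fᵀ + Q = [11 -9; -9 22]
y = z − H·x̄ = [14, -50]
S = H·P̄·Hᵀ + R = [24 -71; -71 297]
K = P̄·Hᵀ·S⁻¹ = [948/2087 585/2087; 1493/2087 -142/2087]
x' = x̄ + K·y = [2805/2087, 5045/2087]
P' = (I − K·H)·P̄ = [1654/2087 1896/2087; 1896/2087 2986/2087]

x' = [2805/2087, 5045/2087]
P' = [1654/2087 1896/2087; 1896/2087 2986/2087]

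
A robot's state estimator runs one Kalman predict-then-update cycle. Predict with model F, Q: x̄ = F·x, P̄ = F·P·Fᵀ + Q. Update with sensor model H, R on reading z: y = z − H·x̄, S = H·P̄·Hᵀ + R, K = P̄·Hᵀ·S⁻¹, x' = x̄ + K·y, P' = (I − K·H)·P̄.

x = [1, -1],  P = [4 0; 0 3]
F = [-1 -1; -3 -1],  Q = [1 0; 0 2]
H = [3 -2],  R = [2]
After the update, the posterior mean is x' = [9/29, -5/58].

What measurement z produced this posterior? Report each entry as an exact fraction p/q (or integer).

z = [1]

x̄ = F·x = [0, -2]
P̄ = F·P·Fᵀ + Q = [8 15; 15 41]
S = H·P̄·Hᵀ + R = [58]
K = P̄·Hᵀ·S⁻¹ = [-3/29; -37/58]
x' − x̄ = [9/29, 111/58] = K·y
y = (KᵀK)⁻¹·Kᵀ·(x' − x̄) = [-3]
z = y + H·x̄ = [-3] + [4] = [1]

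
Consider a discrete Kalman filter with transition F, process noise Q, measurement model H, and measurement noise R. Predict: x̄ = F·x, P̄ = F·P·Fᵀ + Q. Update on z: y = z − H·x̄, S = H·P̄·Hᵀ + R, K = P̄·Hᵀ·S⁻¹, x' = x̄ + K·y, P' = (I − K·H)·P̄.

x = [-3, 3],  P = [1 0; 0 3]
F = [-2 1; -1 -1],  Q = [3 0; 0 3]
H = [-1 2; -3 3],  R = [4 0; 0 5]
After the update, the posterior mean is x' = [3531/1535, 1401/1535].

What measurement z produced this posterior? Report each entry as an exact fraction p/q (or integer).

z = [-3, -2]

x̄ = F·x = [9, 0]
P̄ = F·P·Fᵀ + Q = [10 -1; -1 7]
S = H·P̄·Hᵀ + R = [46 81; 81 176]
K = P̄·Hᵀ·S⁻¹ = [561/1535 -546/1535; 696/1535 -111/1535]
x' − x̄ = [-10284/1535, 1401/1535] = K·y
y = (KᵀK)⁻¹·Kᵀ·(x' − x̄) = [6, 25]
z = y + H·x̄ = [6, 25] + [-9, -27] = [-3, -2]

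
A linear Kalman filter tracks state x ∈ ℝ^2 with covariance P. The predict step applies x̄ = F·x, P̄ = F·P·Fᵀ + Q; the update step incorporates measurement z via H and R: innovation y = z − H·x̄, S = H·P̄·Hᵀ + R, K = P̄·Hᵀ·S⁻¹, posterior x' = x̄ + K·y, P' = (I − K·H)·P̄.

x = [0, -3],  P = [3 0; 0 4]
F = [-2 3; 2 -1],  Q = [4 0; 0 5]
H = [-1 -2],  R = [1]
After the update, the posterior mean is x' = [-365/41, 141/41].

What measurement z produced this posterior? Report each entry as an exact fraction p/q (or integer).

x̄ = F·x = [-9, 3]
P̄ = F·P·Fᵀ + Q = [52 -24; -24 21]
S = H·P̄·Hᵀ + R = [41]
K = P̄·Hᵀ·S⁻¹ = [-4/41; -18/41]
x' − x̄ = [4/41, 18/41] = K·y
y = (KᵀK)⁻¹·Kᵀ·(x' − x̄) = [-1]
z = y + H·x̄ = [-1] + [3] = [2]

z = [2]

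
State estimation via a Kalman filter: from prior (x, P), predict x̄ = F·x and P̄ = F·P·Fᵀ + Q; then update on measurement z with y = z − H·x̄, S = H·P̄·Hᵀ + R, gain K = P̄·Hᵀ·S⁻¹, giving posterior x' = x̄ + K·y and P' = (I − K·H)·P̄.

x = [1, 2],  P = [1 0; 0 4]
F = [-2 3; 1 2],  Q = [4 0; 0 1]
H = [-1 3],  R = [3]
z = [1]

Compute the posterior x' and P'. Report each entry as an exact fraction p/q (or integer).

x̄ = F·x = [4, 5]
P̄ = F·P·Fᵀ + Q = [44 22; 22 18]
y = z − H·x̄ = [-10]
S = H·P̄·Hᵀ + R = [77]
K = P̄·Hᵀ·S⁻¹ = [2/7; 32/77]
x' = x̄ + K·y = [8/7, 65/77]
P' = (I − K·H)·P̄ = [264/7 90/7; 90/7 362/77]

x' = [8/7, 65/77]
P' = [264/7 90/7; 90/7 362/77]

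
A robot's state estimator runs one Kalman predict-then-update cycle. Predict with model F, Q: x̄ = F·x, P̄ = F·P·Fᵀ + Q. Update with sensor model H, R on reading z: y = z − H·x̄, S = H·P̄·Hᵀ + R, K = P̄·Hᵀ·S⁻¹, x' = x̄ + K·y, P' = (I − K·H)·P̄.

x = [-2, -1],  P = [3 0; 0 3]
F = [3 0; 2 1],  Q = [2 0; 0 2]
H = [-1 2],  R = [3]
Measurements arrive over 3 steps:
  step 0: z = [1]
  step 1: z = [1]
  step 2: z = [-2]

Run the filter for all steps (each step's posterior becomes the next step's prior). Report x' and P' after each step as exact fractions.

step 0: x̄ = F·x = [-6, -5]
step 0: P̄ = F·P·Fᵀ + Q = [29 18; 18 17]
step 0: y = z − H·x̄ = [5]
step 0: S = H·P̄·Hᵀ + R = [28]
step 0: K = P̄·Hᵀ·S⁻¹ = [1/4; 4/7]
step 0: x' = x̄ + K·y = [-19/4, -15/7]
step 0: P' = (I − K·H)·P̄ = [109/4 14; 14 55/7]
step 1: x̄ = F·x = [-57/4, -163/14]
step 1: P̄ = F·P·Fᵀ + Q = [989/4 411/2; 411/2 1224/7]
step 1: y = z − H·x̄ = [281/28]
step 1: S = H·P̄·Hᵀ + R = [3575/28]
step 1: K = P̄·Hᵀ·S⁻¹ = [917/715; 4038/3575]
step 1: x' = x̄ + K·y = [-986/715, -1099/3575]
step 1: P' = (I − K·H)·P̄ = [5325/143 14688/715; 14688/715 42777/3575]
step 2: x̄ = F·x = [-2958/715, -843/275]
step 2: P̄ = F·P·Fᵀ + Q = [48211/143 15678/55; 15678/55 67399/275]
step 2: y = z − H·x̄ = [-2/325]
step 2: S = H·P̄·Hᵀ + R = [58588/325]
step 2: K = P̄·Hᵀ·S⁻¹ = [75715/58588; 16666/14647]
step 2: x' = x̄ + K·y = [-1335665/322234, -495025/161117]
step 2: P' = (I − K·H)·P̄ = [23243933/644468 3217816/161117; 3217816/161117 1883897/161117]

step 0: x' = [-19/4, -15/7], P' = [109/4 14; 14 55/7]
step 1: x' = [-986/715, -1099/3575], P' = [5325/143 14688/715; 14688/715 42777/3575]
step 2: x' = [-1335665/322234, -495025/161117], P' = [23243933/644468 3217816/161117; 3217816/161117 1883897/161117]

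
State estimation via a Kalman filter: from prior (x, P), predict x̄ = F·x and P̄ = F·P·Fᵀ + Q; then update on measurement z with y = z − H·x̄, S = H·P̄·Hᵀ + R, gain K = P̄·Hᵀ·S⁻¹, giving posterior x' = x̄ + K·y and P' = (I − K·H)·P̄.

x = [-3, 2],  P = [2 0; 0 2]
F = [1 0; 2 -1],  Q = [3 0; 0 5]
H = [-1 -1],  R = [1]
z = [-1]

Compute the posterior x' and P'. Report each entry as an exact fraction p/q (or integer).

x' = [21/29, -4/29]
P' = [64/29 -55/29; -55/29 74/29]

x̄ = F·x = [-3, -8]
P̄ = F·P·Fᵀ + Q = [5 4; 4 15]
y = z − H·x̄ = [-12]
S = H·P̄·Hᵀ + R = [29]
K = P̄·Hᵀ·S⁻¹ = [-9/29; -19/29]
x' = x̄ + K·y = [21/29, -4/29]
P' = (I − K·H)·P̄ = [64/29 -55/29; -55/29 74/29]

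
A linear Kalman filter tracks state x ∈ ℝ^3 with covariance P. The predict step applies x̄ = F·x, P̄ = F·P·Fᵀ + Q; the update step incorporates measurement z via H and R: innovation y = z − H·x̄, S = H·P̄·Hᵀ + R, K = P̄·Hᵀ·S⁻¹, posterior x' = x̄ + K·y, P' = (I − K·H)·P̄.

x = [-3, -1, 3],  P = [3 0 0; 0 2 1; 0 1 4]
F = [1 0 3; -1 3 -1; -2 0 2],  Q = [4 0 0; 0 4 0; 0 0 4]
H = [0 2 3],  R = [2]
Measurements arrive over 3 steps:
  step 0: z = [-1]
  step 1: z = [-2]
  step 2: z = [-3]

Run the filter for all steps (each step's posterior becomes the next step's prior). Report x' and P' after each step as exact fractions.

step 0: x̄ = F·x = [6, -3, 12]
step 0: P̄ = F·P·Fᵀ + Q = [43 -6 18; -6 23 4; 18 4 32]
step 0: y = z − H·x̄ = [-31]
step 0: S = H·P̄·Hᵀ + R = [430]
step 0: K = P̄·Hᵀ·S⁻¹ = [21/215; 29/215; 52/215]
step 0: x' = x̄ + K·y = [639/215, -1544/215, 968/215]
step 0: P' = (I − K·H)·P̄ = [8363/215 -2508/215 1686/215; -2508/215 3263/215 -2156/215; 1686/215 -2156/215 1472/215]
step 1: x̄ = F·x = [3543/215, -6239/215, 658/215]
step 1: P̄ = F·P·Fᵀ + Q = [32587/215 -46451/215 -14638/215; -46451/215 71418/215 15894/215; -14638/215 15894/215 26712/215]
step 1: y = z − H·x̄ = [10074/215]
step 1: S = H·P̄·Hᵀ + R = [717238/215]
step 1: K = P̄·Hᵀ·S⁻¹ = [-68408/358619; 95259/358619; 55962/358619]
step 1: x' = x̄ + K·y = [2704395/358619, -5943185/358619, 3719686/358619]
step 1: P' = (I − K·H)·P̄ = [10823295/358619 -16861655/358619 11195498/358619; -16861655/358619 34713012/358619 -23078502/358619; 11195498/358619 -23078502/358619 15422976/358619]
step 2: x̄ = F·x = [13863453/358619, -24253636/358619, 2030582/358619]
step 2: P̄ = F·P·Fᵀ + Q = [218237543/358619 -360165698/358619 26109274/358619; -360165698/358619 602129793/358619 -46500444/358619; 26109274/358619 -46500444/358619 16855576/358619]
step 2: y = z − H·x̄ = [41339669/358619]
step 2: S = H·P̄·Hᵀ + R = [2002931266/358619]
step 2: K = P̄·Hᵀ·S⁻¹ = [-321001787/1001465633; 76054161/143066519; -21217080/1001465633]
step 2: x' = x̄ + K·y = [244455262/143066519, -908567125/143066519, 460676342/143066519]
step 2: P' = (I − K·H)·P̄ = [34780936399/1001465633 -7530581192/143066519 34928711038/1001465633; -7530581192/143066519 14403357867/143066519 -9551535804/143066519; 34928711038/1001465633 -9551535804/143066519 44559689032/1001465633]

step 0: x' = [639/215, -1544/215, 968/215], P' = [8363/215 -2508/215 1686/215; -2508/215 3263/215 -2156/215; 1686/215 -2156/215 1472/215]
step 1: x' = [2704395/358619, -5943185/358619, 3719686/358619], P' = [10823295/358619 -16861655/358619 11195498/358619; -16861655/358619 34713012/358619 -23078502/358619; 11195498/358619 -23078502/358619 15422976/358619]
step 2: x' = [244455262/143066519, -908567125/143066519, 460676342/143066519], P' = [34780936399/1001465633 -7530581192/143066519 34928711038/1001465633; -7530581192/143066519 14403357867/143066519 -9551535804/143066519; 34928711038/1001465633 -9551535804/143066519 44559689032/1001465633]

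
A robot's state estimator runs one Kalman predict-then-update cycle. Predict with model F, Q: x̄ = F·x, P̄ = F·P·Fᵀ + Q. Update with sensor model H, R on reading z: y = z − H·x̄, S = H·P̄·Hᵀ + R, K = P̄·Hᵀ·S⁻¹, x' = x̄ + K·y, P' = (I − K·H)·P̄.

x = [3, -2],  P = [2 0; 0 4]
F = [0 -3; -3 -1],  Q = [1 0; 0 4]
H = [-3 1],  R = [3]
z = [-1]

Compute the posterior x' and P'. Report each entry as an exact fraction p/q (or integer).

x̄ = F·x = [6, -7]
P̄ = F·P·Fᵀ + Q = [37 12; 12 26]
y = z − H·x̄ = [24]
S = H·P̄·Hᵀ + R = [290]
K = P̄·Hᵀ·S⁻¹ = [-99/290; -1/29]
x' = x̄ + K·y = [-318/145, -227/29]
P' = (I − K·H)·P̄ = [929/290 249/29; 249/29 744/29]

x' = [-318/145, -227/29]
P' = [929/290 249/29; 249/29 744/29]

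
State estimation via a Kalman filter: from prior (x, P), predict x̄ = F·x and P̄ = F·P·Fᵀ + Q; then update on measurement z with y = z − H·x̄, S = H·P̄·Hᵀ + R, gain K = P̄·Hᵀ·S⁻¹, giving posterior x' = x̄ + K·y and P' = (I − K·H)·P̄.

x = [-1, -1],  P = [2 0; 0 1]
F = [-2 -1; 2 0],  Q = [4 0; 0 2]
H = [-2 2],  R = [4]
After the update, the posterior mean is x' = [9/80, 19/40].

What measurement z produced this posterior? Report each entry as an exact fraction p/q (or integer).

x̄ = F·x = [3, -2]
P̄ = F·P·Fᵀ + Q = [13 -8; -8 10]
S = H·P̄·Hᵀ + R = [160]
K = P̄·Hᵀ·S⁻¹ = [-21/80; 9/40]
x' − x̄ = [-231/80, 99/40] = K·y
y = (KᵀK)⁻¹·Kᵀ·(x' − x̄) = [11]
z = y + H·x̄ = [11] + [-10] = [1]

z = [1]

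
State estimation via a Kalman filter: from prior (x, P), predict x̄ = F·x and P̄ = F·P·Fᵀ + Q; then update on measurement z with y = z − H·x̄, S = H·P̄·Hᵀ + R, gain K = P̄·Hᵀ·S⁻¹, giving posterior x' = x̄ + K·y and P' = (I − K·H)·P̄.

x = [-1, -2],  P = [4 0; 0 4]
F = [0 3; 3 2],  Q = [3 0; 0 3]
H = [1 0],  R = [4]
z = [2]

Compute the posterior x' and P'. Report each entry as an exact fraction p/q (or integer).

x' = [54/43, -109/43]
P' = [156/43 96/43; 96/43 1789/43]

x̄ = F·x = [-6, -7]
P̄ = F·P·Fᵀ + Q = [39 24; 24 55]
y = z − H·x̄ = [8]
S = H·P̄·Hᵀ + R = [43]
K = P̄·Hᵀ·S⁻¹ = [39/43; 24/43]
x' = x̄ + K·y = [54/43, -109/43]
P' = (I − K·H)·P̄ = [156/43 96/43; 96/43 1789/43]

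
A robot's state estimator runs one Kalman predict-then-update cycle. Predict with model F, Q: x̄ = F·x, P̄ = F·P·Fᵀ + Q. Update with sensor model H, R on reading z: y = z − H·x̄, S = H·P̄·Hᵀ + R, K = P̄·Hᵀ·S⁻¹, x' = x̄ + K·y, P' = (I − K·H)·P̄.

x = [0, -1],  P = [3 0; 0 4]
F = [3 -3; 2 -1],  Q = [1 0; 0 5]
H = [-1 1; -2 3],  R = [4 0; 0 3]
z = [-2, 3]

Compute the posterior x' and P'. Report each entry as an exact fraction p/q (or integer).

x' = [4365/871, 3607/871]
P' = [18084/871 12348/871; 12348/871 8688/871]

x̄ = F·x = [3, 1]
P̄ = F·P·Fᵀ + Q = [64 30; 30 21]
y = z − H·x̄ = [0, 6]
S = H·P̄·Hᵀ + R = [29 41; 41 88]
K = P̄·Hᵀ·S⁻¹ = [-1434/871 292/871; -915/871 456/871]
x' = x̄ + K·y = [4365/871, 3607/871]
P' = (I − K·H)·P̄ = [18084/871 12348/871; 12348/871 8688/871]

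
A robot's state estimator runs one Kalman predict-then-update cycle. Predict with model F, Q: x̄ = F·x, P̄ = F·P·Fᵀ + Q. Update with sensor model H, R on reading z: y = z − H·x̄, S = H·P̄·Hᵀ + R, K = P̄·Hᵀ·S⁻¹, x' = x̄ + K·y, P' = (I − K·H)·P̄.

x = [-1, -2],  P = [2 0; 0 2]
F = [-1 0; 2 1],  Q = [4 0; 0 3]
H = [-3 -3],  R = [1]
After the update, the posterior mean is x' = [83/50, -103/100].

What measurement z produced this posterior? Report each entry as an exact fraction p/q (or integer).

z = [-2]

x̄ = F·x = [1, -4]
P̄ = F·P·Fᵀ + Q = [6 -4; -4 13]
S = H·P̄·Hᵀ + R = [100]
K = P̄·Hᵀ·S⁻¹ = [-3/50; -27/100]
x' − x̄ = [33/50, 297/100] = K·y
y = (KᵀK)⁻¹·Kᵀ·(x' − x̄) = [-11]
z = y + H·x̄ = [-11] + [9] = [-2]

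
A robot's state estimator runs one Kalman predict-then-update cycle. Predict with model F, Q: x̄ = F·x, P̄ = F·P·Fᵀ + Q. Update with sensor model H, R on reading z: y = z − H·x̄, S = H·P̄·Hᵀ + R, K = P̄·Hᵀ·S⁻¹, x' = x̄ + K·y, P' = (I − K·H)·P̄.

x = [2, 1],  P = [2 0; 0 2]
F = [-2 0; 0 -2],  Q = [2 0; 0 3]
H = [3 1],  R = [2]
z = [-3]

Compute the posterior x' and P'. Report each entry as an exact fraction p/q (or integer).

x̄ = F·x = [-4, -2]
P̄ = F·P·Fᵀ + Q = [10 0; 0 11]
y = z − H·x̄ = [11]
S = H·P̄·Hᵀ + R = [103]
K = P̄·Hᵀ·S⁻¹ = [30/103; 11/103]
x' = x̄ + K·y = [-82/103, -85/103]
P' = (I − K·H)·P̄ = [130/103 -330/103; -330/103 1012/103]

x' = [-82/103, -85/103]
P' = [130/103 -330/103; -330/103 1012/103]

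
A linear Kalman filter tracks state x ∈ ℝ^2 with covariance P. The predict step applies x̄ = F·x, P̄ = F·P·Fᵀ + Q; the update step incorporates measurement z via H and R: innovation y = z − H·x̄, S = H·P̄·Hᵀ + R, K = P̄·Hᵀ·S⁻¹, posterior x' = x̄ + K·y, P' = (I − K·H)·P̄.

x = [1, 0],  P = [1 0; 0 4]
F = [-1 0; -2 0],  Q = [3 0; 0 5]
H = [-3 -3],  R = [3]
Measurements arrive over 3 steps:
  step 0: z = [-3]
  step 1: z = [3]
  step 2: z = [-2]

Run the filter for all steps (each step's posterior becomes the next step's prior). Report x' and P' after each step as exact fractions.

step 0: x' = [5/13, 7/13], P' = [25/13 -47/26; -47/26 105/52]
step 1: x' = [-83/250, -67/100], P' = [481/250 -181/100; -181/100 81/40]
step 2: x' = [4220/19237, 8687/19237], P' = [37012/19237 -34819/19237; -34819/19237 38955/19237]

step 0: x̄ = F·x = [-1, -2]
step 0: P̄ = F·P·Fᵀ + Q = [4 2; 2 9]
step 0: y = z − H·x̄ = [-12]
step 0: S = H·P̄·Hᵀ + R = [156]
step 0: K = P̄·Hᵀ·S⁻¹ = [-3/26; -11/52]
step 0: x' = x̄ + K·y = [5/13, 7/13]
step 0: P' = (I − K·H)·P̄ = [25/13 -47/26; -47/26 105/52]
step 1: x̄ = F·x = [-5/13, -10/13]
step 1: P̄ = F·P·Fᵀ + Q = [64/13 50/13; 50/13 165/13]
step 1: y = z − H·x̄ = [-6/13]
step 1: S = H·P̄·Hᵀ + R = [3000/13]
step 1: K = P̄·Hᵀ·S⁻¹ = [-57/500; -43/200]
step 1: x' = x̄ + K·y = [-83/250, -67/100]
step 1: P' = (I − K·H)·P̄ = [481/250 -181/100; -181/100 81/40]
step 2: x̄ = F·x = [83/250, 83/125]
step 2: P̄ = F·P·Fᵀ + Q = [1231/250 481/125; 481/125 1587/125]
step 2: y = z − H·x̄ = [247/250]
step 2: S = H·P̄·Hᵀ + R = [57711/250]
step 2: K = P̄·Hᵀ·S⁻¹ = [-2193/19237; -4136/19237]
step 2: x' = x̄ + K·y = [4220/19237, 8687/19237]
step 2: P' = (I − K·H)·P̄ = [37012/19237 -34819/19237; -34819/19237 38955/19237]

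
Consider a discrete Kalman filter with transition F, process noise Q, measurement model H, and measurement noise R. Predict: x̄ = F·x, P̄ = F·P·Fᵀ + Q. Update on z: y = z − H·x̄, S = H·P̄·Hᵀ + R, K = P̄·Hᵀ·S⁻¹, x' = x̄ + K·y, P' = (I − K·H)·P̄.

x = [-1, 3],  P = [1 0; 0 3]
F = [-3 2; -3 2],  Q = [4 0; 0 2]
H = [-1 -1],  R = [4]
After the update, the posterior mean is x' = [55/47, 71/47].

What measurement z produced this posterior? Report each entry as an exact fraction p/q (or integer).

x̄ = F·x = [9, 9]
P̄ = F·P·Fᵀ + Q = [25 21; 21 23]
S = H·P̄·Hᵀ + R = [94]
K = P̄·Hᵀ·S⁻¹ = [-23/47; -22/47]
x' − x̄ = [-368/47, -352/47] = K·y
y = (KᵀK)⁻¹·Kᵀ·(x' − x̄) = [16]
z = y + H·x̄ = [16] + [-18] = [-2]

z = [-2]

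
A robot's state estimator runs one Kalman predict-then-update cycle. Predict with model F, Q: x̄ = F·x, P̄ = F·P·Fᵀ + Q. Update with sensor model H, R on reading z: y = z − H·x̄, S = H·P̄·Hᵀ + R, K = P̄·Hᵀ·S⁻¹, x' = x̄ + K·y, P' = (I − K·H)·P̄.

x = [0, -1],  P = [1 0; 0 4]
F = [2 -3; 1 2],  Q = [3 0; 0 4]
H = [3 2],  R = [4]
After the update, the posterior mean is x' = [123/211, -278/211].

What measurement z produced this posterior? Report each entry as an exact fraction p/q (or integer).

z = [-1]

x̄ = F·x = [3, -2]
P̄ = F·P·Fᵀ + Q = [43 -22; -22 21]
S = H·P̄·Hᵀ + R = [211]
K = P̄·Hᵀ·S⁻¹ = [85/211; -24/211]
x' − x̄ = [-510/211, 144/211] = K·y
y = (KᵀK)⁻¹·Kᵀ·(x' − x̄) = [-6]
z = y + H·x̄ = [-6] + [5] = [-1]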